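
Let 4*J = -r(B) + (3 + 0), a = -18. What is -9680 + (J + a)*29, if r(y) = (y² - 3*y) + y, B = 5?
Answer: -10289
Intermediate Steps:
r(y) = y² - 2*y
J = -3 (J = (-5*(-2 + 5) + (3 + 0))/4 = (-5*3 + 3)/4 = (-1*15 + 3)/4 = (-15 + 3)/4 = (¼)*(-12) = -3)
-9680 + (J + a)*29 = -9680 + (-3 - 18)*29 = -9680 - 21*29 = -9680 - 609 = -10289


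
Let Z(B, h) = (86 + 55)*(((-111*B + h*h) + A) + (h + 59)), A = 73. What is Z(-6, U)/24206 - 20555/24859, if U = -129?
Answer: 30088027780/300868477 ≈ 100.00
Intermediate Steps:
Z(B, h) = 18612 - 15651*B + 141*h + 141*h² (Z(B, h) = (86 + 55)*(((-111*B + h*h) + 73) + (h + 59)) = 141*(((-111*B + h²) + 73) + (59 + h)) = 141*(((h² - 111*B) + 73) + (59 + h)) = 141*((73 + h² - 111*B) + (59 + h)) = 141*(132 + h + h² - 111*B) = 18612 - 15651*B + 141*h + 141*h²)
Z(-6, U)/24206 - 20555/24859 = (18612 - 15651*(-6) + 141*(-129) + 141*(-129)²)/24206 - 20555/24859 = (18612 + 93906 - 18189 + 141*16641)*(1/24206) - 20555*1/24859 = (18612 + 93906 - 18189 + 2346381)*(1/24206) - 20555/24859 = 2440710*(1/24206) - 20555/24859 = 1220355/12103 - 20555/24859 = 30088027780/300868477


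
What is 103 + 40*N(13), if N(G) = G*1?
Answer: 623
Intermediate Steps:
N(G) = G
103 + 40*N(13) = 103 + 40*13 = 103 + 520 = 623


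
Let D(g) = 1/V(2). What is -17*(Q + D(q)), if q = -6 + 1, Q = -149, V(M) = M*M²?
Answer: 20247/8 ≈ 2530.9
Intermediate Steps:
V(M) = M³
q = -5
D(g) = ⅛ (D(g) = 1/(2³) = 1/8 = ⅛)
-17*(Q + D(q)) = -17*(-149 + ⅛) = -17*(-1191/8) = 20247/8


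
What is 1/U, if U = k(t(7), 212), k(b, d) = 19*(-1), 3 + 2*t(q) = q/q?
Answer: -1/19 ≈ -0.052632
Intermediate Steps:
t(q) = -1 (t(q) = -3/2 + (q/q)/2 = -3/2 + (1/2)*1 = -3/2 + 1/2 = -1)
k(b, d) = -19
U = -19
1/U = 1/(-19) = -1/19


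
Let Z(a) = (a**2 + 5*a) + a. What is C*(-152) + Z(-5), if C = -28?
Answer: 4251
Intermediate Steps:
Z(a) = a**2 + 6*a
C*(-152) + Z(-5) = -28*(-152) - 5*(6 - 5) = 4256 - 5*1 = 4256 - 5 = 4251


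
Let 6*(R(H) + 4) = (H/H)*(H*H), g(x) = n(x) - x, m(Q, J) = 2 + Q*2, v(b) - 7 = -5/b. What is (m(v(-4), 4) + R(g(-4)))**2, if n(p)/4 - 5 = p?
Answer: 22801/36 ≈ 633.36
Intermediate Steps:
v(b) = 7 - 5/b
n(p) = 20 + 4*p
m(Q, J) = 2 + 2*Q
g(x) = 20 + 3*x (g(x) = (20 + 4*x) - x = 20 + 3*x)
R(H) = -4 + H**2/6 (R(H) = -4 + ((H/H)*(H*H))/6 = -4 + (1*H**2)/6 = -4 + H**2/6)
(m(v(-4), 4) + R(g(-4)))**2 = ((2 + 2*(7 - 5/(-4))) + (-4 + (20 + 3*(-4))**2/6))**2 = ((2 + 2*(7 - 5*(-1/4))) + (-4 + (20 - 12)**2/6))**2 = ((2 + 2*(7 + 5/4)) + (-4 + (1/6)*8**2))**2 = ((2 + 2*(33/4)) + (-4 + (1/6)*64))**2 = ((2 + 33/2) + (-4 + 32/3))**2 = (37/2 + 20/3)**2 = (151/6)**2 = 22801/36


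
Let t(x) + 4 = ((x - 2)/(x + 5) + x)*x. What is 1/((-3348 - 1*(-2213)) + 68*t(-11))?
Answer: 3/15601 ≈ 0.00019230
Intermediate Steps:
t(x) = -4 + x*(x + (-2 + x)/(5 + x)) (t(x) = -4 + ((x - 2)/(x + 5) + x)*x = -4 + ((-2 + x)/(5 + x) + x)*x = -4 + (x + (-2 + x)/(5 + x))*x = -4 + x*(x + (-2 + x)/(5 + x)))
1/((-3348 - 1*(-2213)) + 68*t(-11)) = 1/((-3348 - 1*(-2213)) + 68*((-20 + (-11)³ - 6*(-11) + 6*(-11)²)/(5 - 11))) = 1/((-3348 + 2213) + 68*((-20 - 1331 + 66 + 6*121)/(-6))) = 1/(-1135 + 68*(-(-20 - 1331 + 66 + 726)/6)) = 1/(-1135 + 68*(-⅙*(-559))) = 1/(-1135 + 68*(559/6)) = 1/(-1135 + 19006/3) = 1/(15601/3) = 3/15601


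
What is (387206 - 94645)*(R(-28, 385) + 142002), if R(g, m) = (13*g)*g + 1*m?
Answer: 44638664819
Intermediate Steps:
R(g, m) = m + 13*g² (R(g, m) = 13*g² + m = m + 13*g²)
(387206 - 94645)*(R(-28, 385) + 142002) = (387206 - 94645)*((385 + 13*(-28)²) + 142002) = 292561*((385 + 13*784) + 142002) = 292561*((385 + 10192) + 142002) = 292561*(10577 + 142002) = 292561*152579 = 44638664819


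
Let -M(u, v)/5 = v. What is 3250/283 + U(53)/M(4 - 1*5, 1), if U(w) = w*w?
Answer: -778697/1415 ≈ -550.32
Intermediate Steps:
U(w) = w²
M(u, v) = -5*v
3250/283 + U(53)/M(4 - 1*5, 1) = 3250/283 + 53²/((-5*1)) = 3250*(1/283) + 2809/(-5) = 3250/283 + 2809*(-⅕) = 3250/283 - 2809/5 = -778697/1415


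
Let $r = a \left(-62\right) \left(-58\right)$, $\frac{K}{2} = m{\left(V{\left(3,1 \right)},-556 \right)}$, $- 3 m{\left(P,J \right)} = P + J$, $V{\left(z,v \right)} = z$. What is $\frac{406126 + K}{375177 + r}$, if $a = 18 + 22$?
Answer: $\frac{1219484}{1557051} \approx 0.7832$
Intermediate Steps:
$m{\left(P,J \right)} = - \frac{J}{3} - \frac{P}{3}$ ($m{\left(P,J \right)} = - \frac{P + J}{3} = - \frac{J + P}{3} = - \frac{J}{3} - \frac{P}{3}$)
$a = 40$
$K = \frac{1106}{3}$ ($K = 2 \left(\left(- \frac{1}{3}\right) \left(-556\right) - 1\right) = 2 \left(\frac{556}{3} - 1\right) = 2 \cdot \frac{553}{3} = \frac{1106}{3} \approx 368.67$)
$r = 143840$ ($r = 40 \left(-62\right) \left(-58\right) = \left(-2480\right) \left(-58\right) = 143840$)
$\frac{406126 + K}{375177 + r} = \frac{406126 + \frac{1106}{3}}{375177 + 143840} = \frac{1219484}{3 \cdot 519017} = \frac{1219484}{3} \cdot \frac{1}{519017} = \frac{1219484}{1557051}$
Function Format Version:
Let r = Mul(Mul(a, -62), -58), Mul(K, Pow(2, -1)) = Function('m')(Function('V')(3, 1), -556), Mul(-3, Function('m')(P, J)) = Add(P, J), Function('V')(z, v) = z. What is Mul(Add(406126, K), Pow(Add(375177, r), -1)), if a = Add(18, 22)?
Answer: Rational(1219484, 1557051) ≈ 0.78320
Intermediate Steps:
Function('m')(P, J) = Add(Mul(Rational(-1, 3), J), Mul(Rational(-1, 3), P)) (Function('m')(P, J) = Mul(Rational(-1, 3), Add(P, J)) = Mul(Rational(-1, 3), Add(J, P)) = Add(Mul(Rational(-1, 3), J), Mul(Rational(-1, 3), P)))
a = 40
K = Rational(1106, 3) (K = Mul(2, Add(Mul(Rational(-1, 3), -556), Mul(Rational(-1, 3), 3))) = Mul(2, Add(Rational(556, 3), -1)) = Mul(2, Rational(553, 3)) = Rational(1106, 3) ≈ 368.67)
r = 143840 (r = Mul(Mul(40, -62), -58) = Mul(-2480, -58) = 143840)
Mul(Add(406126, K), Pow(Add(375177, r), -1)) = Mul(Add(406126, Rational(1106, 3)), Pow(Add(375177, 143840), -1)) = Mul(Rational(1219484, 3), Pow(519017, -1)) = Mul(Rational(1219484, 3), Rational(1, 519017)) = Rational(1219484, 1557051)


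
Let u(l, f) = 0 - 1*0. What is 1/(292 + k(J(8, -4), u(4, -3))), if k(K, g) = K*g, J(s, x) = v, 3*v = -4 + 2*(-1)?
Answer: 1/292 ≈ 0.0034247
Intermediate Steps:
v = -2 (v = (-4 + 2*(-1))/3 = (-4 - 2)/3 = (⅓)*(-6) = -2)
J(s, x) = -2
u(l, f) = 0 (u(l, f) = 0 + 0 = 0)
1/(292 + k(J(8, -4), u(4, -3))) = 1/(292 - 2*0) = 1/(292 + 0) = 1/292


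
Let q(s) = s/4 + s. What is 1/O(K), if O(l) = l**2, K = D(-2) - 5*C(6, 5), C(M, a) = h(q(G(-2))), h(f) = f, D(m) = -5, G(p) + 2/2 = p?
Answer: 16/3025 ≈ 0.0052893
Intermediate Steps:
G(p) = -1 + p
q(s) = 5*s/4 (q(s) = s/4 + s = 5*s/4)
C(M, a) = -15/4 (C(M, a) = 5*(-1 - 2)/4 = (5/4)*(-3) = -15/4)
K = 55/4 (K = -5 - 5*(-15/4) = -5 + 75/4 = 55/4 ≈ 13.750)
1/O(K) = 1/((55/4)**2) = 1/(3025/16) = 16/3025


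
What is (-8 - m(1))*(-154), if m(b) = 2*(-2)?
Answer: 616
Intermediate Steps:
m(b) = -4
(-8 - m(1))*(-154) = (-8 - 1*(-4))*(-154) = (-8 + 4)*(-154) = -4*(-154) = 616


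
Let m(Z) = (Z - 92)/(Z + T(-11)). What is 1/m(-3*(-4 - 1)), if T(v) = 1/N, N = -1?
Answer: -2/11 ≈ -0.18182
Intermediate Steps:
T(v) = -1 (T(v) = 1/(-1) = -1)
m(Z) = (-92 + Z)/(-1 + Z) (m(Z) = (Z - 92)/(Z - 1) = (-92 + Z)/(-1 + Z))
1/m(-3*(-4 - 1)) = 1/((-92 - 3*(-4 - 1))/(-1 - 3*(-4 - 1))) = 1/((-92 - 3*(-5))/(-1 - 3*(-5))) = 1/((-92 + 15)/(-1 + 15)) = 1/(-77/14) = 1/((1/14)*(-77)) = 1/(-11/2) = -2/11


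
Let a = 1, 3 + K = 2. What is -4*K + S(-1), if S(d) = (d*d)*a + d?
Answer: 4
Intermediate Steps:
K = -1 (K = -3 + 2 = -1)
S(d) = d + d² (S(d) = (d*d)*1 + d = d²*1 + d = d² + d = d + d²)
-4*K + S(-1) = -4*(-1) - (1 - 1) = 4 - 1*0 = 4 + 0 = 4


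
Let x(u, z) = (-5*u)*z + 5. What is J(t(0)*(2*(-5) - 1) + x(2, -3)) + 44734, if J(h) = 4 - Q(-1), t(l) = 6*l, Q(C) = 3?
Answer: 44735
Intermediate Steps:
x(u, z) = 5 - 5*u*z (x(u, z) = -5*u*z + 5 = 5 - 5*u*z)
J(h) = 1 (J(h) = 4 - 1*3 = 4 - 3 = 1)
J(t(0)*(2*(-5) - 1) + x(2, -3)) + 44734 = 1 + 44734 = 44735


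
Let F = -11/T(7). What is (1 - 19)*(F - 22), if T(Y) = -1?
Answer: 198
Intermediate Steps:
F = 11 (F = -11/(-1) = -11*(-1) = 11)
(1 - 19)*(F - 22) = (1 - 19)*(11 - 22) = -18*(-11) = 198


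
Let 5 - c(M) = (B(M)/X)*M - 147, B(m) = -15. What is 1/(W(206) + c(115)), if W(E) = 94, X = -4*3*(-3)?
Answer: 12/3527 ≈ 0.0034023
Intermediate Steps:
X = 36 (X = -12*(-3) = 36)
c(M) = 152 + 5*M/12 (c(M) = 5 - ((-15/36)*M - 147) = 5 - ((-15*1/36)*M - 147) = 5 - (-5*M/12 - 147) = 5 - (-147 - 5*M/12) = 5 + (147 + 5*M/12) = 152 + 5*M/12)
1/(W(206) + c(115)) = 1/(94 + (152 + (5/12)*115)) = 1/(94 + (152 + 575/12)) = 1/(94 + 2399/12) = 1/(3527/12) = 12/3527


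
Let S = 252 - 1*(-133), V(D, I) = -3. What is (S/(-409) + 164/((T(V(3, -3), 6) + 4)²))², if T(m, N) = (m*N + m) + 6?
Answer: 419881081/2449161121 ≈ 0.17144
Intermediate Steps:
S = 385 (S = 252 + 133 = 385)
T(m, N) = 6 + m + N*m (T(m, N) = (N*m + m) + 6 = (m + N*m) + 6 = 6 + m + N*m)
(S/(-409) + 164/((T(V(3, -3), 6) + 4)²))² = (385/(-409) + 164/(((6 - 3 + 6*(-3)) + 4)²))² = (385*(-1/409) + 164/(((6 - 3 - 18) + 4)²))² = (-385/409 + 164/((-15 + 4)²))² = (-385/409 + 164/((-11)²))² = (-385/409 + 164/121)² = (20491/49489)² = 419881081/2449161121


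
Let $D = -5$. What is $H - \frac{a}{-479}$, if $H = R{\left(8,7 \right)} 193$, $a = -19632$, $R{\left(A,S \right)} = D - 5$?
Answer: $- \frac{944102}{479} \approx -1971.0$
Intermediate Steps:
$R{\left(A,S \right)} = -10$ ($R{\left(A,S \right)} = -5 - 5 = -10$)
$H = -1930$ ($H = \left(-10\right) 193 = -1930$)
$H - \frac{a}{-479} = -1930 - - \frac{19632}{-479} = -1930 - \left(-19632\right) \left(- \frac{1}{479}\right) = -1930 - \frac{19632}{479} = - \frac{944102}{479}$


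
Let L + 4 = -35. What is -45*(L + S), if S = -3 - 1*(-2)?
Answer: 1800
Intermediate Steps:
L = -39 (L = -4 - 35 = -39)
S = -1 (S = -3 + 2 = -1)
-45*(L + S) = -45*(-39 - 1) = -45*(-40) = 1800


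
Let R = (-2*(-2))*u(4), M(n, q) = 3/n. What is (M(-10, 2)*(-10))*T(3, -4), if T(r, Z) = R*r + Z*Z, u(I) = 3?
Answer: 156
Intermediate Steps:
R = 12 (R = -2*(-2)*3 = 4*3 = 12)
T(r, Z) = Z² + 12*r (T(r, Z) = 12*r + Z*Z = 12*r + Z² = Z² + 12*r)
(M(-10, 2)*(-10))*T(3, -4) = ((3/(-10))*(-10))*((-4)² + 12*3) = ((3*(-⅒))*(-10))*(16 + 36) = -3/10*(-10)*52 = 3*52 = 156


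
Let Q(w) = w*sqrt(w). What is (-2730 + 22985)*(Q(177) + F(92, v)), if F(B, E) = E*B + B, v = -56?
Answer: -102490300 + 3585135*sqrt(177) ≈ -5.4793e+7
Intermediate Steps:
F(B, E) = B + B*E (F(B, E) = B*E + B = B + B*E)
Q(w) = w**(3/2)
(-2730 + 22985)*(Q(177) + F(92, v)) = (-2730 + 22985)*(177**(3/2) + 92*(1 - 56)) = 20255*(177*sqrt(177) + 92*(-55)) = 20255*(177*sqrt(177) - 5060) = 20255*(-5060 + 177*sqrt(177)) = -102490300 + 3585135*sqrt(177)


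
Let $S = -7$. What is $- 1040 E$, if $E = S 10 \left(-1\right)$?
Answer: $-72800$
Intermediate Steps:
$E = 70$ ($E = \left(-7\right) 10 \left(-1\right) = \left(-70\right) \left(-1\right) = 70$)
$- 1040 E = \left(-1040\right) 70 = -72800$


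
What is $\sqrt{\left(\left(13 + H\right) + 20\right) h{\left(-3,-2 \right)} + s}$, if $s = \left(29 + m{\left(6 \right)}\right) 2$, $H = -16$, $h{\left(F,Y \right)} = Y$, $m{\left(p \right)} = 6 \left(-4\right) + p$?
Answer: $2 i \sqrt{3} \approx 3.4641 i$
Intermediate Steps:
$m{\left(p \right)} = -24 + p$
$s = 22$ ($s = \left(29 + \left(-24 + 6\right)\right) 2 = \left(29 - 18\right) 2 = 11 \cdot 2 = 22$)
$\sqrt{\left(\left(13 + H\right) + 20\right) h{\left(-3,-2 \right)} + s} = \sqrt{\left(\left(13 - 16\right) + 20\right) \left(-2\right) + 22} = \sqrt{\left(-3 + 20\right) \left(-2\right) + 22} = \sqrt{17 \left(-2\right) + 22} = \sqrt{-34 + 22} = \sqrt{-12} = 2 i \sqrt{3}$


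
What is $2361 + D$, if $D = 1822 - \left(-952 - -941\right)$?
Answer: $4194$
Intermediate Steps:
$D = 1833$ ($D = 1822 - \left(-952 + 941\right) = 1822 - -11 = 1822 + 11 = 1833$)
$2361 + D = 2361 + 1833 = 4194$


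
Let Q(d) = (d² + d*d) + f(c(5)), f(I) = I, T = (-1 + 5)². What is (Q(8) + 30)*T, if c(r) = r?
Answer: 2608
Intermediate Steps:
T = 16 (T = 4² = 16)
Q(d) = 5 + 2*d² (Q(d) = (d² + d*d) + 5 = (d² + d²) + 5 = 2*d² + 5 = 5 + 2*d²)
(Q(8) + 30)*T = ((5 + 2*8²) + 30)*16 = ((5 + 2*64) + 30)*16 = ((5 + 128) + 30)*16 = (133 + 30)*16 = 163*16 = 2608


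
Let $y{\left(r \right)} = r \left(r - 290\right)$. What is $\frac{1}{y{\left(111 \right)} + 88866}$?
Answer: $\frac{1}{68997} \approx 1.4493 \cdot 10^{-5}$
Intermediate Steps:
$y{\left(r \right)} = r \left(-290 + r\right)$
$\frac{1}{y{\left(111 \right)} + 88866} = \frac{1}{111 \left(-290 + 111\right) + 88866} = \frac{1}{111 \left(-179\right) + 88866} = \frac{1}{-19869 + 88866} = \frac{1}{68997}$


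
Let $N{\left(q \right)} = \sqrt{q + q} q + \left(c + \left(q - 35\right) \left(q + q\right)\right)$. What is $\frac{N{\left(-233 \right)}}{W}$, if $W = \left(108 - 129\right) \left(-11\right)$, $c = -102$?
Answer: $\frac{124786}{231} - \frac{233 i \sqrt{466}}{231} \approx 540.2 - 21.774 i$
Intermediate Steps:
$W = 231$ ($W = \left(-21\right) \left(-11\right) = 231$)
$N{\left(q \right)} = -102 + \sqrt{2} q^{\frac{3}{2}} + 2 q \left(-35 + q\right)$ ($N{\left(q \right)} = \sqrt{q + q} q + \left(-102 + \left(q - 35\right) \left(q + q\right)\right) = \sqrt{2 q} q + \left(-102 + \left(-35 + q\right) 2 q\right) = \sqrt{2} \sqrt{q} q + \left(-102 + 2 q \left(-35 + q\right)\right) = \sqrt{2} q^{\frac{3}{2}} + \left(-102 + 2 q \left(-35 + q\right)\right) = -102 + \sqrt{2} q^{\frac{3}{2}} + 2 q \left(-35 + q\right)$)
$\frac{N{\left(-233 \right)}}{W} = \frac{-102 - -16310 + 2 \left(-233\right)^{2} + \sqrt{2} \left(-233\right)^{\frac{3}{2}}}{231} = \left(-102 + 16310 + 2 \cdot 54289 + \sqrt{2} \left(- 233 i \sqrt{233}\right)\right) \frac{1}{231} = \left(-102 + 16310 + 108578 - 233 i \sqrt{466}\right) \frac{1}{231} = \left(124786 - 233 i \sqrt{466}\right) \frac{1}{231} = \frac{124786}{231} - \frac{233 i \sqrt{466}}{231}$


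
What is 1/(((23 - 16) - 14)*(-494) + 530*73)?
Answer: 1/42148 ≈ 2.3726e-5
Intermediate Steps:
1/(((23 - 16) - 14)*(-494) + 530*73) = 1/((7 - 14)*(-494) + 38690) = 1/(-7*(-494) + 38690) = 1/(3458 + 38690) = 1/42148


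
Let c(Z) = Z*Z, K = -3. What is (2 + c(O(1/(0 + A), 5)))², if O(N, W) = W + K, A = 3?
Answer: 36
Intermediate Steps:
O(N, W) = -3 + W (O(N, W) = W - 3 = -3 + W)
c(Z) = Z²
(2 + c(O(1/(0 + A), 5)))² = (2 + (-3 + 5)²)² = (2 + 2²)² = (2 + 4)² = 6² = 36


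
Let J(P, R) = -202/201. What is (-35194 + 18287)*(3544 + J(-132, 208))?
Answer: -12040184794/201 ≈ -5.9901e+7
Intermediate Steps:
J(P, R) = -202/201 (J(P, R) = -202*1/201 = -202/201)
(-35194 + 18287)*(3544 + J(-132, 208)) = (-35194 + 18287)*(3544 - 202/201) = -16907*712142/201 = -12040184794/201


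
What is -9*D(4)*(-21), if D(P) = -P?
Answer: -756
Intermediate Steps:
-9*D(4)*(-21) = -(-9)*4*(-21) = -9*(-4)*(-21) = 36*(-21) = -756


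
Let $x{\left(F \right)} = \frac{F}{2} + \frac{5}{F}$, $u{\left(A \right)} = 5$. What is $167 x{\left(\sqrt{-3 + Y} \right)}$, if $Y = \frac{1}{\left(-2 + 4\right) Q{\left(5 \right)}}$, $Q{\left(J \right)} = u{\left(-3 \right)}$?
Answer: $- \frac{11857 i \sqrt{290}}{580} \approx - 348.13 i$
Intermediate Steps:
$Q{\left(J \right)} = 5$
$Y = \frac{1}{10}$ ($Y = \frac{1}{\left(-2 + 4\right) 5} = \frac{1}{2} \cdot \frac{1}{5} = \frac{1}{10} \approx 0.1$)
$x{\left(F \right)} = \frac{F}{2} + \frac{5}{F}$ ($x{\left(F \right)} = F \frac{1}{2} + \frac{5}{F} = \frac{F}{2} + \frac{5}{F}$)
$167 x{\left(\sqrt{-3 + Y} \right)} = 167 \left(\frac{\sqrt{-3 + \frac{1}{10}}}{2} + \frac{5}{\sqrt{-3 + \frac{1}{10}}}\right) = 167 \left(\frac{\sqrt{- \frac{29}{10}}}{2} + \frac{5}{\sqrt{- \frac{29}{10}}}\right) = 167 \left(\frac{\frac{1}{10} i \sqrt{290}}{2} + \frac{5}{\frac{1}{10} i \sqrt{290}}\right) = 167 \left(\frac{i \sqrt{290}}{20} + 5 \left(- \frac{i \sqrt{290}}{29}\right)\right) = 167 \left(\frac{i \sqrt{290}}{20} - \frac{5 i \sqrt{290}}{29}\right) = 167 \left(- \frac{71 i \sqrt{290}}{580}\right) = - \frac{11857 i \sqrt{290}}{580}$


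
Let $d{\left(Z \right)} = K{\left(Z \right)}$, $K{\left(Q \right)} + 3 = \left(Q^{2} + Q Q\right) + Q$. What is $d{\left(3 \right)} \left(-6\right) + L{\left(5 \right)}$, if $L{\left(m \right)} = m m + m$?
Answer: $-78$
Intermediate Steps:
$L{\left(m \right)} = m + m^{2}$ ($L{\left(m \right)} = m^{2} + m = m + m^{2}$)
$K{\left(Q \right)} = -3 + Q + 2 Q^{2}$ ($K{\left(Q \right)} = -3 + \left(\left(Q^{2} + Q Q\right) + Q\right) = -3 + \left(\left(Q^{2} + Q^{2}\right) + Q\right) = -3 + \left(2 Q^{2} + Q\right) = -3 + \left(Q + 2 Q^{2}\right) = -3 + Q + 2 Q^{2}$)
$d{\left(Z \right)} = -3 + Z + 2 Z^{2}$
$d{\left(3 \right)} \left(-6\right) + L{\left(5 \right)} = \left(-3 + 3 + 2 \cdot 3^{2}\right) \left(-6\right) + 5 \left(1 + 5\right) = \left(-3 + 3 + 2 \cdot 9\right) \left(-6\right) + 5 \cdot 6 = \left(-3 + 3 + 18\right) \left(-6\right) + 30 = 18 \left(-6\right) + 30 = -108 + 30 = -78$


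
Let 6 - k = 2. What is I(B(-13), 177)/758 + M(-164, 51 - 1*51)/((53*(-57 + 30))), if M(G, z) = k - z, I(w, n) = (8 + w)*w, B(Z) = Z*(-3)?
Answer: 2619991/1084698 ≈ 2.4154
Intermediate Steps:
k = 4 (k = 6 - 1*2 = 6 - 2 = 4)
B(Z) = -3*Z
I(w, n) = w*(8 + w)
M(G, z) = 4 - z
I(B(-13), 177)/758 + M(-164, 51 - 1*51)/((53*(-57 + 30))) = ((-3*(-13))*(8 - 3*(-13)))/758 + (4 - (51 - 1*51))/((53*(-57 + 30))) = (39*(8 + 39))*(1/758) + (4 - (51 - 51))/((53*(-27))) = (39*47)*(1/758) + (4 - 1*0)/(-1431) = 1833*(1/758) + (4 + 0)*(-1/1431) = 1833/758 + 4*(-1/1431) = 1833/758 - 4/1431 = 2619991/1084698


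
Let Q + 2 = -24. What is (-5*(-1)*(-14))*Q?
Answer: 1820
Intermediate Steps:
Q = -26 (Q = -2 - 24 = -26)
(-5*(-1)*(-14))*Q = (-5*(-1)*(-14))*(-26) = (5*(-14))*(-26) = -70*(-26) = 1820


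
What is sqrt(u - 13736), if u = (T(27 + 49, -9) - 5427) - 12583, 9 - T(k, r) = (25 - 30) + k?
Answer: 8*I*sqrt(497) ≈ 178.35*I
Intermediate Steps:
T(k, r) = 14 - k (T(k, r) = 9 - ((25 - 30) + k) = 9 - (-5 + k) = 9 + (5 - k) = 14 - k)
u = -18072 (u = ((14 - (27 + 49)) - 5427) - 12583 = ((14 - 1*76) - 5427) - 12583 = ((14 - 76) - 5427) - 12583 = (-62 - 5427) - 12583 = -5489 - 12583 = -18072)
sqrt(u - 13736) = sqrt(-18072 - 13736) = sqrt(-31808) = 8*I*sqrt(497)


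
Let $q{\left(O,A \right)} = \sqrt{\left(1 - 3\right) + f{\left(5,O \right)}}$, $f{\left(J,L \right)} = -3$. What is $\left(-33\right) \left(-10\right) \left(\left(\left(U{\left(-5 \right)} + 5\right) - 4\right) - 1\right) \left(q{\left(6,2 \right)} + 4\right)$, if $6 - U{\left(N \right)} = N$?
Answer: $14520 + 3630 i \sqrt{5} \approx 14520.0 + 8116.9 i$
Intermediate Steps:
$U{\left(N \right)} = 6 - N$
$q{\left(O,A \right)} = i \sqrt{5}$ ($q{\left(O,A \right)} = \sqrt{\left(1 - 3\right) - 3} = \sqrt{-2 - 3} = \sqrt{-5} = i \sqrt{5}$)
$\left(-33\right) \left(-10\right) \left(\left(\left(U{\left(-5 \right)} + 5\right) - 4\right) - 1\right) \left(q{\left(6,2 \right)} + 4\right) = \left(-33\right) \left(-10\right) \left(\left(\left(\left(6 - -5\right) + 5\right) - 4\right) - 1\right) \left(i \sqrt{5} + 4\right) = 330 \left(\left(\left(\left(6 + 5\right) + 5\right) - 4\right) - 1\right) \left(4 + i \sqrt{5}\right) = 330 \left(\left(\left(11 + 5\right) - 4\right) - 1\right) \left(4 + i \sqrt{5}\right) = 330 \left(\left(16 - 4\right) - 1\right) \left(4 + i \sqrt{5}\right) = 330 \left(12 - 1\right) \left(4 + i \sqrt{5}\right) = 330 \cdot 11 \left(4 + i \sqrt{5}\right) = 330 \left(44 + 11 i \sqrt{5}\right) = 14520 + 3630 i \sqrt{5}$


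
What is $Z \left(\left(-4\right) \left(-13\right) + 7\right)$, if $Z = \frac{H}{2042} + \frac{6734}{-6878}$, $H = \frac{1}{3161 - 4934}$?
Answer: $- \frac{719216635199}{12450782574} \approx -57.765$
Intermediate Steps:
$H = - \frac{1}{1773}$ ($H = \frac{1}{3161 - 4934} = \frac{1}{-1773} = - \frac{1}{1773} \approx -0.00056402$)
$Z = - \frac{12190112461}{12450782574}$ ($Z = - \frac{1}{1773 \cdot 2042} + \frac{6734}{-6878} = \left(- \frac{1}{1773}\right) \frac{1}{2042} + 6734 \left(- \frac{1}{6878}\right) = - \frac{1}{3620466} - \frac{3367}{3439} = - \frac{12190112461}{12450782574} \approx -0.97906$)
$Z \left(\left(-4\right) \left(-13\right) + 7\right) = - \frac{12190112461 \left(\left(-4\right) \left(-13\right) + 7\right)}{12450782574} = - \frac{12190112461 \left(52 + 7\right)}{12450782574} = \left(- \frac{12190112461}{12450782574}\right) 59 = - \frac{719216635199}{12450782574}$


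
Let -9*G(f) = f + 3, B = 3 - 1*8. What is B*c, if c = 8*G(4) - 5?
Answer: 505/9 ≈ 56.111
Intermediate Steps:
B = -5 (B = 3 - 8 = -5)
G(f) = -1/3 - f/9 (G(f) = -(f + 3)/9 = -(3 + f)/9 = -1/3 - f/9)
c = -101/9 (c = 8*(-1/3 - 1/9*4) - 5 = 8*(-1/3 - 4/9) - 5 = 8*(-7/9) - 5 = -56/9 - 5 = -101/9 ≈ -11.222)
B*c = -5*(-101/9) = 505/9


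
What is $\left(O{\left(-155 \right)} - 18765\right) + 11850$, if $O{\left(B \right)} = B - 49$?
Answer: $-7119$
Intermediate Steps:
$O{\left(B \right)} = -49 + B$
$\left(O{\left(-155 \right)} - 18765\right) + 11850 = \left(\left(-49 - 155\right) - 18765\right) + 11850 = \left(-204 - 18765\right) + 11850 = -18969 + 11850 = -7119$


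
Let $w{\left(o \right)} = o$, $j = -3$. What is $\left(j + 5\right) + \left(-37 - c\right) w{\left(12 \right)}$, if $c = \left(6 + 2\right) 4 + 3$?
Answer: $-862$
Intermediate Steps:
$c = 35$ ($c = 8 \cdot 4 + 3 = 32 + 3 = 35$)
$\left(j + 5\right) + \left(-37 - c\right) w{\left(12 \right)} = \left(-3 + 5\right) + \left(-37 - 35\right) 12 = 2 + \left(-37 - 35\right) 12 = 2 - 864 = -862$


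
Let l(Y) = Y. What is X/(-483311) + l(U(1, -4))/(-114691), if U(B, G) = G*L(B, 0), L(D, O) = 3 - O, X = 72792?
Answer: -8342787540/55431421901 ≈ -0.15051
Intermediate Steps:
U(B, G) = 3*G (U(B, G) = G*(3 - 1*0) = G*(3 + 0) = G*3 = 3*G)
X/(-483311) + l(U(1, -4))/(-114691) = 72792/(-483311) + (3*(-4))/(-114691) = 72792*(-1/483311) - 12*(-1/114691) = -72792/483311 + 12/114691 = -8342787540/55431421901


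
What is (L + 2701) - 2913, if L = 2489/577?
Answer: -119835/577 ≈ -207.69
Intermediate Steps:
L = 2489/577 (L = 2489*(1/577) = 2489/577 ≈ 4.3137)
(L + 2701) - 2913 = (2489/577 + 2701) - 2913 = 1560966/577 - 2913 = -119835/577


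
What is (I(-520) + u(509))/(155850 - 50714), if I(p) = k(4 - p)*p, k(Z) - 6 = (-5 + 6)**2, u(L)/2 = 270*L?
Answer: 67805/26284 ≈ 2.5797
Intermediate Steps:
u(L) = 540*L (u(L) = 2*(270*L) = 540*L)
k(Z) = 7 (k(Z) = 6 + (-5 + 6)**2 = 6 + 1**2 = 6 + 1 = 7)
I(p) = 7*p
(I(-520) + u(509))/(155850 - 50714) = (7*(-520) + 540*509)/(155850 - 50714) = (-3640 + 274860)/105136 = 271220*(1/105136) = 67805/26284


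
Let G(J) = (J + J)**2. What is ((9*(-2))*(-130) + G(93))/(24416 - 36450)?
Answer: -18468/6017 ≈ -3.0693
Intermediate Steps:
G(J) = 4*J**2 (G(J) = (2*J)**2 = 4*J**2)
((9*(-2))*(-130) + G(93))/(24416 - 36450) = ((9*(-2))*(-130) + 4*93**2)/(24416 - 36450) = (-18*(-130) + 4*8649)/(-12034) = (2340 + 34596)*(-1/12034) = 36936*(-1/12034) = -18468/6017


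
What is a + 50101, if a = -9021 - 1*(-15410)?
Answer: 56490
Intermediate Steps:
a = 6389 (a = -9021 + 15410 = 6389)
a + 50101 = 6389 + 50101 = 56490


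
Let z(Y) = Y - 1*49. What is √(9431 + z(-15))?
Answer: √9367 ≈ 96.783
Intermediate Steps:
z(Y) = -49 + Y (z(Y) = Y - 49 = -49 + Y)
√(9431 + z(-15)) = √(9431 + (-49 - 15)) = √(9431 - 64) = √9367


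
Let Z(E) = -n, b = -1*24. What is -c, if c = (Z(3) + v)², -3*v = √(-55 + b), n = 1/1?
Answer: 70/9 - 2*I*√79/3 ≈ 7.7778 - 5.9255*I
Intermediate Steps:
n = 1
b = -24
Z(E) = -1 (Z(E) = -1*1 = -1)
v = -I*√79/3 (v = -√(-55 - 24)/3 = -I*√79/3 ≈ -2.9627*I)
c = (-1 - I*√79/3)² ≈ -7.7778 + 5.9255*I
-c = -(3 + I*√79)²/9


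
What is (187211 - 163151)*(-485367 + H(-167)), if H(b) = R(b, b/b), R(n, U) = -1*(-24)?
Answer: -11677352580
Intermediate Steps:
R(n, U) = 24
H(b) = 24
(187211 - 163151)*(-485367 + H(-167)) = (187211 - 163151)*(-485367 + 24) = 24060*(-485343) = -11677352580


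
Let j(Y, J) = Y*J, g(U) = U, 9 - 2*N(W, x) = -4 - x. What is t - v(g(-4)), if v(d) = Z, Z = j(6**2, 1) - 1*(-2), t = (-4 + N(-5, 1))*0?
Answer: -38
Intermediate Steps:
N(W, x) = 13/2 + x/2 (N(W, x) = 9/2 - (-4 - x)/2 = 9/2 + (2 + x/2) = 13/2 + x/2)
j(Y, J) = J*Y
t = 0 (t = (-4 + (13/2 + (1/2)*1))*0 = (-4 + (13/2 + 1/2))*0 = (-4 + 7)*0 = 3*0 = 0)
Z = 38 (Z = 1*6**2 - 1*(-2) = 1*36 + 2 = 36 + 2 = 38)
v(d) = 38
t - v(g(-4)) = 0 - 1*38 = 0 - 38 = -38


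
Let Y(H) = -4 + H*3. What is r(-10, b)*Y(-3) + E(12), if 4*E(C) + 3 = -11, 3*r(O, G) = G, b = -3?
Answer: 19/2 ≈ 9.5000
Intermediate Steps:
r(O, G) = G/3
E(C) = -7/2 (E(C) = -¾ + (¼)*(-11) = -¾ - 11/4 = -7/2)
Y(H) = -4 + 3*H
r(-10, b)*Y(-3) + E(12) = ((⅓)*(-3))*(-4 + 3*(-3)) - 7/2 = -(-4 - 9) - 7/2 = -1*(-13) - 7/2 = 13 - 7/2 = 19/2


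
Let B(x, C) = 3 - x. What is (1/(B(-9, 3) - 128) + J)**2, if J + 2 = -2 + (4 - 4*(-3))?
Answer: 1934881/13456 ≈ 143.79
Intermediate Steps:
J = 12 (J = -2 + (-2 + (4 - 4*(-3))) = -2 + (-2 + (4 + 12)) = -2 + (-2 + 16) = -2 + 14 = 12)
(1/(B(-9, 3) - 128) + J)**2 = (1/((3 - 1*(-9)) - 128) + 12)**2 = (1/((3 + 9) - 128) + 12)**2 = (1/(12 - 128) + 12)**2 = (1/(-116) + 12)**2 = (-1/116 + 12)**2 = (1391/116)**2 = 1934881/13456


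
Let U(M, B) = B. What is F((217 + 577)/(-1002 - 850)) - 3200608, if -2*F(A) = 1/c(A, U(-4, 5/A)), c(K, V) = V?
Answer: -29637629683/9260 ≈ -3.2006e+6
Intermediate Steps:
F(A) = -A/10 (F(A) = -A/5/2 = -A/10)
F((217 + 577)/(-1002 - 850)) - 3200608 = -(217 + 577)/(10*(-1002 - 850)) - 3200608 = -397/(5*(-1852)) - 3200608 = -397*(-1)/(5*1852) - 3200608 = -⅒*(-397/926) - 3200608 = 397/9260 - 3200608 = -29637629683/9260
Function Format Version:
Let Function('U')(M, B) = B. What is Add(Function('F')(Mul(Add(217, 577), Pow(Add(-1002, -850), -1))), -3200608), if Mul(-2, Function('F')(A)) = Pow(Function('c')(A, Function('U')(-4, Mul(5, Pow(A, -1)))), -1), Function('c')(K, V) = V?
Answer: Rational(-29637629683, 9260) ≈ -3.2006e+6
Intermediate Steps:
Function('F')(A) = Mul(Rational(-1, 10), A) (Function('F')(A) = Mul(Rational(-1, 2), Pow(Mul(5, Pow(A, -1)), -1)) = Mul(Rational(-1, 2), Mul(Rational(1, 5), A)) = Mul(Rational(-1, 10), A))
Add(Function('F')(Mul(Add(217, 577), Pow(Add(-1002, -850), -1))), -3200608) = Add(Mul(Rational(-1, 10), Mul(Add(217, 577), Pow(Add(-1002, -850), -1))), -3200608) = Add(Mul(Rational(-1, 10), Mul(794, Pow(-1852, -1))), -3200608) = Add(Mul(Rational(-1, 10), Mul(794, Rational(-1, 1852))), -3200608) = Add(Mul(Rational(-1, 10), Rational(-397, 926)), -3200608) = Add(Rational(397, 9260), -3200608) = Rational(-29637629683, 9260)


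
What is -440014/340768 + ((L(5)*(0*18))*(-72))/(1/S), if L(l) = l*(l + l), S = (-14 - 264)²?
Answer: -220007/170384 ≈ -1.2912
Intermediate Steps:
S = 77284 (S = (-278)² = 77284)
L(l) = 2*l² (L(l) = l*(2*l) = 2*l²)
-440014/340768 + ((L(5)*(0*18))*(-72))/(1/S) = -440014/340768 + (((2*5²)*(0*18))*(-72))/(1/77284) = -440014*1/340768 + (((2*25)*0)*(-72))/(1/77284) = -220007/170384 + ((50*0)*(-72))*77284 = -220007/170384 + (0*(-72))*77284 = -220007/170384 + 0*77284 = -220007/170384 + 0 = -220007/170384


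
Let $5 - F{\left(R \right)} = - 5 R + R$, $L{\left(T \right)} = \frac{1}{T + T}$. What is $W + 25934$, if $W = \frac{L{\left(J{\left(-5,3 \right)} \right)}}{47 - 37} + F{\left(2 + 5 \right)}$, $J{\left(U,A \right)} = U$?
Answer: $\frac{2596699}{100} \approx 25967.0$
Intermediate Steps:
$L{\left(T \right)} = \frac{1}{2 T}$
$F{\left(R \right)} = 5 + 4 R$ ($F{\left(R \right)} = 5 - \left(- 5 R + R\right) = 5 - - 4 R = 5 + 4 R$)
$W = \frac{3299}{100}$ ($W = \frac{\frac{1}{2} \frac{1}{-5}}{47 - 37} + \left(5 + 4 \left(2 + 5\right)\right) = \frac{\frac{1}{2} \left(- \frac{1}{5}\right)}{10} + \left(5 + 4 \cdot 7\right) = \frac{1}{10} \left(- \frac{1}{10}\right) + \left(5 + 28\right) = - \frac{1}{100} + 33 = \frac{3299}{100} \approx 32.99$)
$W + 25934 = \frac{3299}{100} + 25934 = \frac{2596699}{100}$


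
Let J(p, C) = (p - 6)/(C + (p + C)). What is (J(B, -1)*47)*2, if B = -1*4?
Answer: 470/3 ≈ 156.67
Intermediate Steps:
B = -4
J(p, C) = (-6 + p)/(p + 2*C) (J(p, C) = (-6 + p)/(C + (C + p)) = (-6 + p)/(p + 2*C))
(J(B, -1)*47)*2 = (((-6 - 4)/(-4 + 2*(-1)))*47)*2 = ((-10/(-4 - 2))*47)*2 = ((-10/(-6))*47)*2 = (-⅙*(-10)*47)*2 = ((5/3)*47)*2 = (235/3)*2 = 470/3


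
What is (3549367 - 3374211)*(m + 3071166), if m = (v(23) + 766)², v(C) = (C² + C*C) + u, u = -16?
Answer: 1110494294680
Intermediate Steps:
v(C) = -16 + 2*C² (v(C) = (C² + C*C) - 16 = (C² + C²) - 16 = 2*C² - 16 = -16 + 2*C²)
m = 3268864 (m = ((-16 + 2*23²) + 766)² = ((-16 + 2*529) + 766)² = ((-16 + 1058) + 766)² = (1042 + 766)² = 1808² = 3268864)
(3549367 - 3374211)*(m + 3071166) = (3549367 - 3374211)*(3268864 + 3071166) = 175156*6340030 = 1110494294680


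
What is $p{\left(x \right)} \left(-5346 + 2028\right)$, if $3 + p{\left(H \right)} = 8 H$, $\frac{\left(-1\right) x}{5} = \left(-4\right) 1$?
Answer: $-520926$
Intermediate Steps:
$x = 20$ ($x = - 5 \left(\left(-4\right) 1\right) = \left(-5\right) \left(-4\right) = 20$)
$p{\left(H \right)} = -3 + 8 H$
$p{\left(x \right)} \left(-5346 + 2028\right) = \left(-3 + 8 \cdot 20\right) \left(-5346 + 2028\right) = \left(-3 + 160\right) \left(-3318\right) = 157 \left(-3318\right) = -520926$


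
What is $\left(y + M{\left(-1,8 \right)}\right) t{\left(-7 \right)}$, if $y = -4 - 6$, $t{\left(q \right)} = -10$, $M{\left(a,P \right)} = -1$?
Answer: $110$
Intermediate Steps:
$y = -10$ ($y = -4 - 6 = -10$)
$\left(y + M{\left(-1,8 \right)}\right) t{\left(-7 \right)} = \left(-10 - 1\right) \left(-10\right) = \left(-11\right) \left(-10\right) = 110$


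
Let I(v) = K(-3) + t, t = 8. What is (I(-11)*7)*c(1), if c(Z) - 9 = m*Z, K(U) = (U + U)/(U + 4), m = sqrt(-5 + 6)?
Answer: 140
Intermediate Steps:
m = 1 (m = sqrt(1) = 1)
K(U) = 2*U/(4 + U) (K(U) = (2*U)/(4 + U) = 2*U/(4 + U))
c(Z) = 9 + Z (c(Z) = 9 + 1*Z = 9 + Z)
I(v) = 2 (I(v) = 2*(-3)/(4 - 3) + 8 = 2*(-3)/1 + 8 = 2*(-3)*1 + 8 = -6 + 8 = 2)
(I(-11)*7)*c(1) = (2*7)*(9 + 1) = 14*10 = 140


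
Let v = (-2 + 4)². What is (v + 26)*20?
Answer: 600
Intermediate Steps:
v = 4 (v = 2² = 4)
(v + 26)*20 = (4 + 26)*20 = 30*20 = 600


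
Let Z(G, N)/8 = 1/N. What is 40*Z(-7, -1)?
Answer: -320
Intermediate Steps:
Z(G, N) = 8/N
40*Z(-7, -1) = 40*(8/(-1)) = 40*(8*(-1)) = 40*(-8) = -320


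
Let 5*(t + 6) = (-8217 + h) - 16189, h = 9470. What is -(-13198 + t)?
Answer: 80956/5 ≈ 16191.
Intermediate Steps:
t = -14966/5 (t = -6 + ((-8217 + 9470) - 16189)/5 = -6 + (1253 - 16189)/5 = -6 + (⅕)*(-14936) = -6 - 14936/5 = -14966/5 ≈ -2993.2)
-(-13198 + t) = -(-13198 - 14966/5) = -1*(-80956/5) = 80956/5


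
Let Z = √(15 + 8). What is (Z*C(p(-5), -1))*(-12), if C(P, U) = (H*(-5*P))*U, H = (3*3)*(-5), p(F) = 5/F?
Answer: -2700*√23 ≈ -12949.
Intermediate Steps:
H = -45 (H = 9*(-5) = -45)
Z = √23 ≈ 4.7958
C(P, U) = 225*P*U (C(P, U) = (-(-225)*P)*U = (225*P)*U = 225*P*U)
(Z*C(p(-5), -1))*(-12) = (√23*(225*(5/(-5))*(-1)))*(-12) = (√23*(225*(5*(-⅕))*(-1)))*(-12) = (√23*(225*(-1)*(-1)))*(-12) = (√23*225)*(-12) = (225*√23)*(-12) = -2700*√23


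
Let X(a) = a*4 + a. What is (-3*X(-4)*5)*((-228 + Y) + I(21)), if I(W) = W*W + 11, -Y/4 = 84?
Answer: -33600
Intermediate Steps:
Y = -336 (Y = -4*84 = -336)
I(W) = 11 + W² (I(W) = W² + 11 = 11 + W²)
X(a) = 5*a (X(a) = 4*a + a = 5*a)
(-3*X(-4)*5)*((-228 + Y) + I(21)) = (-15*(-4)*5)*((-228 - 336) + (11 + 21²)) = (-3*(-20)*5)*(-564 + (11 + 441)) = (60*5)*(-564 + 452) = 300*(-112) = -33600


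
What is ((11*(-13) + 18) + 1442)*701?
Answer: 923217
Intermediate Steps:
((11*(-13) + 18) + 1442)*701 = ((-143 + 18) + 1442)*701 = (-125 + 1442)*701 = 1317*701 = 923217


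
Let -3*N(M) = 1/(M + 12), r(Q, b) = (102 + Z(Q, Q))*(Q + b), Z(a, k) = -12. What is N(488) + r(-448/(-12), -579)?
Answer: -73125001/1500 ≈ -48750.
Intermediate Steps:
r(Q, b) = 90*Q + 90*b (r(Q, b) = (102 - 12)*(Q + b) = 90*(Q + b) = 90*Q + 90*b)
N(M) = -1/(3*(12 + M)) (N(M) = -1/(3*(M + 12)) = -1/(3*(12 + M)))
N(488) + r(-448/(-12), -579) = -1/(36 + 3*488) + (90*(-448/(-12)) + 90*(-579)) = -1/(36 + 1464) + (90*(-448*(-1/12)) - 52110) = -1/1500 + (90*(112/3) - 52110) = -1*1/1500 + (3360 - 52110) = -1/1500 - 48750 = -73125001/1500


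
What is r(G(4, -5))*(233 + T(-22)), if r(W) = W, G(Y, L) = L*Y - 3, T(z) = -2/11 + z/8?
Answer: -232829/44 ≈ -5291.6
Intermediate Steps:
T(z) = -2/11 + z/8 (T(z) = -2*1/11 + z*(⅛) = -2/11 + z/8)
G(Y, L) = -3 + L*Y
r(G(4, -5))*(233 + T(-22)) = (-3 - 5*4)*(233 + (-2/11 + (⅛)*(-22))) = (-3 - 20)*(233 + (-2/11 - 11/4)) = -23*(233 - 129/44) = -23*10123/44 = -232829/44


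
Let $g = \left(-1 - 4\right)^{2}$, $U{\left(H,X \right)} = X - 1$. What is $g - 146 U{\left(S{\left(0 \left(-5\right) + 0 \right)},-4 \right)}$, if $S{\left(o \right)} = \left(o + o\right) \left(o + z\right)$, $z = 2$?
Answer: $755$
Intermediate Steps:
$S{\left(o \right)} = 2 o \left(2 + o\right)$ ($S{\left(o \right)} = \left(o + o\right) \left(o + 2\right) = 2 o \left(2 + o\right)$)
$U{\left(H,X \right)} = -1 + X$
$g = 25$ ($g = \left(-5\right)^{2} = 25$)
$g - 146 U{\left(S{\left(0 \left(-5\right) + 0 \right)},-4 \right)} = 25 - 146 \left(-1 - 4\right) = 25 - -730 = 25 + 730 = 755$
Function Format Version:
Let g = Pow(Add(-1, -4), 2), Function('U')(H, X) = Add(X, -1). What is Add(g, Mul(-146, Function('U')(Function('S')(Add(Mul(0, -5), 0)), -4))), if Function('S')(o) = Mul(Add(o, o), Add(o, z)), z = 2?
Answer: 755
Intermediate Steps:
Function('S')(o) = Mul(2, o, Add(2, o)) (Function('S')(o) = Mul(Add(o, o), Add(o, 2)) = Mul(Mul(2, o), Add(2, o)) = Mul(2, o, Add(2, o)))
Function('U')(H, X) = Add(-1, X)
g = 25 (g = Pow(-5, 2) = 25)
Add(g, Mul(-146, Function('U')(Function('S')(Add(Mul(0, -5), 0)), -4))) = Add(25, Mul(-146, Add(-1, -4))) = Add(25, Mul(-146, -5)) = Add(25, 730) = 755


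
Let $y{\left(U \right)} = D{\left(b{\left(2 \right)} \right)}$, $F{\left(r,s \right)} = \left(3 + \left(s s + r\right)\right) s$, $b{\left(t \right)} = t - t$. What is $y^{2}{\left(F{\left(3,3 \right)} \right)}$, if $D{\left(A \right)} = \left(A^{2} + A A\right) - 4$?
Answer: $16$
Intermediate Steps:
$b{\left(t \right)} = 0$
$D{\left(A \right)} = -4 + 2 A^{2}$ ($D{\left(A \right)} = \left(A^{2} + A^{2}\right) - 4 = 2 A^{2} - 4 = -4 + 2 A^{2}$)
$F{\left(r,s \right)} = s \left(3 + r + s^{2}\right)$ ($F{\left(r,s \right)} = \left(3 + \left(s^{2} + r\right)\right) s = \left(3 + \left(r + s^{2}\right)\right) s = \left(3 + r + s^{2}\right) s = s \left(3 + r + s^{2}\right)$)
$y{\left(U \right)} = -4$ ($y{\left(U \right)} = -4 + 2 \cdot 0^{2} = -4 + 2 \cdot 0 = -4 + 0 = -4$)
$y^{2}{\left(F{\left(3,3 \right)} \right)} = \left(-4\right)^{2} = 16$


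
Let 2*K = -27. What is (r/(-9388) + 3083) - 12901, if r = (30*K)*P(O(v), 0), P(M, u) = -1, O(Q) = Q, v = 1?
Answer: -92171789/9388 ≈ -9818.0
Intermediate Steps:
K = -27/2 (K = (½)*(-27) = -27/2 ≈ -13.500)
r = 405 (r = (30*(-27/2))*(-1) = -405*(-1) = 405)
(r/(-9388) + 3083) - 12901 = (405/(-9388) + 3083) - 12901 = (405*(-1/9388) + 3083) - 12901 = (-405/9388 + 3083) - 12901 = 28942799/9388 - 12901 = -92171789/9388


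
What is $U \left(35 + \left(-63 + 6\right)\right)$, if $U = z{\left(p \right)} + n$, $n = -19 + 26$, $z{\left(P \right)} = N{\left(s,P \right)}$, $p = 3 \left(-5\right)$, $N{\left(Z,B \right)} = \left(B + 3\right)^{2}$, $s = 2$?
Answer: $-3322$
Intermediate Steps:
$N{\left(Z,B \right)} = \left(3 + B\right)^{2}$
$p = -15$
$z{\left(P \right)} = \left(3 + P\right)^{2}$
$n = 7$
$U = 151$ ($U = \left(3 - 15\right)^{2} + 7 = \left(-12\right)^{2} + 7 = 144 + 7 = 151$)
$U \left(35 + \left(-63 + 6\right)\right) = 151 \left(35 + \left(-63 + 6\right)\right) = 151 \left(35 - 57\right) = 151 \left(-22\right) = -3322$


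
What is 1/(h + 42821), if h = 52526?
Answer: 1/95347 ≈ 1.0488e-5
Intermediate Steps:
1/(h + 42821) = 1/(52526 + 42821) = 1/95347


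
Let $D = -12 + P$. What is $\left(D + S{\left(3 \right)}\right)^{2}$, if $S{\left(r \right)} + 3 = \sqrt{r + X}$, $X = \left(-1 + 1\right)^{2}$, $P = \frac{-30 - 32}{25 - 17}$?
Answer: $\frac{8329}{16} - \frac{91 \sqrt{3}}{2} \approx 441.75$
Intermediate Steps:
$P = - \frac{31}{4}$ ($P = - \frac{62}{8} = \left(-62\right) \frac{1}{8} = - \frac{31}{4} \approx -7.75$)
$X = 0$ ($X = 0^{2} = 0$)
$S{\left(r \right)} = -3 + \sqrt{r}$ ($S{\left(r \right)} = -3 + \sqrt{r + 0} = -3 + \sqrt{r}$)
$D = - \frac{79}{4}$ ($D = -12 - \frac{31}{4} = - \frac{79}{4} \approx -19.75$)
$\left(D + S{\left(3 \right)}\right)^{2} = \left(- \frac{79}{4} - \left(3 - \sqrt{3}\right)\right)^{2} = \left(- \frac{91}{4} + \sqrt{3}\right)^{2}$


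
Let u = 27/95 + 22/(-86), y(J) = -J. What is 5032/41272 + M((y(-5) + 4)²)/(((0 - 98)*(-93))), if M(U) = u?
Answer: 1672764461/13719509265 ≈ 0.12193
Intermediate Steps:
u = 116/4085 (u = 27*(1/95) + 22*(-1/86) = 27/95 - 11/43 = 116/4085 ≈ 0.028397)
M(U) = 116/4085
5032/41272 + M((y(-5) + 4)²)/(((0 - 98)*(-93))) = 5032/41272 + 116/(4085*(((0 - 98)*(-93)))) = 5032*(1/41272) + 116/(4085*((-98*(-93)))) = 629/5159 + (116/4085)/9114 = 629/5159 + (116/4085)*(1/9114) = 629/5159 + 58/18615345 = 1672764461/13719509265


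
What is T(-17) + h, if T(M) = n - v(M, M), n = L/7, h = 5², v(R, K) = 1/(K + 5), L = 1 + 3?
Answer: 2155/84 ≈ 25.655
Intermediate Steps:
L = 4
v(R, K) = 1/(5 + K)
h = 25
n = 4/7 ≈ 0.57143
T(M) = 4/7 - 1/(5 + M)
T(-17) + h = (13 + 4*(-17))/(7*(5 - 17)) + 25 = (⅐)*(13 - 68)/(-12) + 25 = (⅐)*(-1/12)*(-55) + 25 = 55/84 + 25 = 2155/84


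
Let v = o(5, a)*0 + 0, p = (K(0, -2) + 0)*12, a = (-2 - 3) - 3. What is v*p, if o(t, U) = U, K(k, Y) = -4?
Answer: 0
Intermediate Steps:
a = -8 (a = -5 - 3 = -8)
p = -48 (p = (-4 + 0)*12 = -4*12 = -48)
v = 0 (v = -8*0 + 0 = 0 + 0 = 0)
v*p = 0*(-48) = 0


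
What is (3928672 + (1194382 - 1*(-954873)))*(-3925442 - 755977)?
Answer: -28453322938413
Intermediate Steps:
(3928672 + (1194382 - 1*(-954873)))*(-3925442 - 755977) = (3928672 + (1194382 + 954873))*(-4681419) = (3928672 + 2149255)*(-4681419) = 6077927*(-4681419) = -28453322938413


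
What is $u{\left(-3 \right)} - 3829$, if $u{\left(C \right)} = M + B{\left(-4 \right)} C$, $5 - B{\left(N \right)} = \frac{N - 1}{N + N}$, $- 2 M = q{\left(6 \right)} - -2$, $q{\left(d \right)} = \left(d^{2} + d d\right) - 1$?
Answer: $- \frac{31029}{8} \approx -3878.6$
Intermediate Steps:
$q{\left(d \right)} = -1 + 2 d^{2}$ ($q{\left(d \right)} = \left(d^{2} + d^{2}\right) - 1 = 2 d^{2} - 1 = -1 + 2 d^{2}$)
$M = - \frac{73}{2}$ ($M = - \frac{\left(-1 + 2 \cdot 6^{2}\right) - -2}{2} = - \frac{\left(-1 + 2 \cdot 36\right) + 2}{2} = - \frac{\left(-1 + 72\right) + 2}{2} = - \frac{71 + 2}{2} = \left(- \frac{1}{2}\right) 73 = - \frac{73}{2} \approx -36.5$)
$B{\left(N \right)} = 5 - \frac{-1 + N}{2 N}$ ($B{\left(N \right)} = 5 - \frac{N - 1}{N + N} = 5 - \frac{-1 + N}{2 N}$)
$u{\left(C \right)} = - \frac{73}{2} + \frac{35 C}{8}$ ($u{\left(C \right)} = - \frac{73}{2} + \frac{1 + 9 \left(-4\right)}{2 \left(-4\right)} C = - \frac{73}{2} + \frac{1}{2} \left(- \frac{1}{4}\right) \left(1 - 36\right) C = - \frac{73}{2} + \frac{1}{2} \left(- \frac{1}{4}\right) \left(-35\right) C = - \frac{73}{2} + \frac{35 C}{8}$)
$u{\left(-3 \right)} - 3829 = \left(- \frac{73}{2} + \frac{35}{8} \left(-3\right)\right) - 3829 = \left(- \frac{73}{2} - \frac{105}{8}\right) - 3829 = - \frac{397}{8} - 3829 = - \frac{31029}{8}$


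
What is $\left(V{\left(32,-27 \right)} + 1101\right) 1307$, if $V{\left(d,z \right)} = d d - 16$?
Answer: $2756463$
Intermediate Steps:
$V{\left(d,z \right)} = -16 + d^{2}$ ($V{\left(d,z \right)} = d^{2} - 16 = -16 + d^{2}$)
$\left(V{\left(32,-27 \right)} + 1101\right) 1307 = \left(\left(-16 + 32^{2}\right) + 1101\right) 1307 = \left(\left(-16 + 1024\right) + 1101\right) 1307 = \left(1008 + 1101\right) 1307 = 2109 \cdot 1307 = 2756463$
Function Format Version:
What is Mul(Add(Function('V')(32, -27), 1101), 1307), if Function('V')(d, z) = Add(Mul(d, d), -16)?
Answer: 2756463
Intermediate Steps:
Function('V')(d, z) = Add(-16, Pow(d, 2)) (Function('V')(d, z) = Add(Pow(d, 2), -16) = Add(-16, Pow(d, 2)))
Mul(Add(Function('V')(32, -27), 1101), 1307) = Mul(Add(Add(-16, Pow(32, 2)), 1101), 1307) = Mul(Add(Add(-16, 1024), 1101), 1307) = Mul(Add(1008, 1101), 1307) = Mul(2109, 1307) = 2756463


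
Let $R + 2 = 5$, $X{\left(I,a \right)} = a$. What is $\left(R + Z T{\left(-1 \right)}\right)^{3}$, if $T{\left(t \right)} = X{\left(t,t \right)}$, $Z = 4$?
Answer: $-1$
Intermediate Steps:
$T{\left(t \right)} = t$
$R = 3$ ($R = -2 + 5 = 3$)
$\left(R + Z T{\left(-1 \right)}\right)^{3} = \left(3 + 4 \left(-1\right)\right)^{3} = \left(3 - 4\right)^{3} = \left(-1\right)^{3} = -1$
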